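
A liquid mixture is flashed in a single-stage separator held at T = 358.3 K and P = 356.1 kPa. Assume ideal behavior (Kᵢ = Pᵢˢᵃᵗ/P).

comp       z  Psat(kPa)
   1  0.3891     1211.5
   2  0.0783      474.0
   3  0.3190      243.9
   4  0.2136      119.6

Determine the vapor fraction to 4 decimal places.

ψ = 0.6648

Raoult's law: Kᵢ = Pᵢˢᵃᵗ/P = Pᵢˢᵃᵗ/356.1.
  K_1 = 1211.5/356.1 = 3.402134, K_2 = 474.0/356.1 = 1.331087, K_3 = 243.9/356.1 = 0.684920, K_4 = 119.6/356.1 = 0.335861
Let ψ = V/F and solve Σ zᵢ(Kᵢ−1)/(1+ψ(Kᵢ−1)) = 0.
Check two-phase: ΣzᵢKᵢ = 1.7182 > 1 and Σzᵢ/Kᵢ = 1.2749 > 1, so g(0) = 0.7182 > 0 and g(1) = -0.2749 < 0.
Newton–Raphson from ψ = 0.63:
  ψ = 0.6300: g = 0.02401, g' = -0.6891 → ψ = 0.6648
Converged at ψ = 0.6648.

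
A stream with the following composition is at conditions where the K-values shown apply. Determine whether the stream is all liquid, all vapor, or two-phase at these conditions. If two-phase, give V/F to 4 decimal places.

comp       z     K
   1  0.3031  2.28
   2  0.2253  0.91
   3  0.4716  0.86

all vapor

ΣzᵢKᵢ = 1.3017; Σzᵢ/Kᵢ = 0.9289.
Since Σzᵢ/Kᵢ < 1 the mixture is above its dew point — single vapor phase.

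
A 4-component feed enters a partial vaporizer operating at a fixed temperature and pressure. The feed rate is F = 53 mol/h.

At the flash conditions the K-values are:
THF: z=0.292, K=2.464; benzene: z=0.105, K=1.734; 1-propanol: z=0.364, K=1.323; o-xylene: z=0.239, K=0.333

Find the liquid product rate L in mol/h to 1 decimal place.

Newton iteration, ψ⁰ = 0.43:
  ψ = 0.430: g = 0.2006, g' = -0.507 → ψ = 0.826
  ψ = 0.826: g = -0.0207, g' = -0.701 → ψ = 0.796
Converged at ψ = 0.796.
Then V = ψ·F = 0.7956·53 = 42.2 mol/h and L = F − V = 10.8 mol/h.

L = 10.8 mol/h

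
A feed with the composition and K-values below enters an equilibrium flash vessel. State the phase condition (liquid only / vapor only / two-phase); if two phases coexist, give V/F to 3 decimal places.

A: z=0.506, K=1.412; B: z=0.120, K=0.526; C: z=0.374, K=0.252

liquid only

ΣzᵢKᵢ = 0.872; Σzᵢ/Kᵢ = 2.071.
Since ΣzᵢKᵢ < 1 the mixture is below its bubble point — single liquid phase.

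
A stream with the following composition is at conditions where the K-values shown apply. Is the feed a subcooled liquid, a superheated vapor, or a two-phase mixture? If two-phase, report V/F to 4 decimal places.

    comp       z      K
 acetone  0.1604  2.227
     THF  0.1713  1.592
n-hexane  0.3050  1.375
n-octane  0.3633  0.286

ΣzᵢKᵢ = 1.1532; Σzᵢ/Kᵢ = 1.6717.
Both exceed 1, so a two-phase solution exists.
Let ψ = V/F and solve Σ zᵢ(Kᵢ−1)/(1+ψ(Kᵢ−1)) = 0.
Newton iteration, ψ⁰ = 0.5:
  ψ = 0.5000: g = -0.10687, g' = -0.6069 → ψ = 0.3239
  ψ = 0.3239: g = -0.00951, g' = -0.5134 → ψ = 0.3054
  ψ = 0.3054: g = -0.00005, g' = -0.5083 → ψ = 0.3053
Converged at ψ = 0.3053.

two-phase, V/F = 0.3053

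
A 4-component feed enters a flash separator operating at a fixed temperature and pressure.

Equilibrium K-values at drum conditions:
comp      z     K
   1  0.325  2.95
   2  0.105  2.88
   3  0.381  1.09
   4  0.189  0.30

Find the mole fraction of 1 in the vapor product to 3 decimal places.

Iterate (Newton) starting at ψ = 0.37:
  ψ = 0.370: g = 0.3392, g' = -0.718 → ψ = 0.843
  ψ = 0.843: g = 0.0255, g' = -0.786 → ψ = 0.875
  ψ = 0.875: g = -0.0009, g' = -0.841 → ψ = 0.874
Converged at ψ = 0.874.
Compositions from xᵢ = zᵢ/(1+ψ(Kᵢ−1)), yᵢ = Kᵢxᵢ:
  1: x = 0.120, y = 0.355
  2: x = 0.040, y = 0.114
  3: x = 0.353, y = 0.385
  4: x = 0.487, y = 0.146

y_1 = 0.355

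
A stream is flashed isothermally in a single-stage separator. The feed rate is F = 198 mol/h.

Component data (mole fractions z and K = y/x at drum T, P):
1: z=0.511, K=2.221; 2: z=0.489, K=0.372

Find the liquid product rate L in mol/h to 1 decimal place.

L = 116.2 mol/h

Iterate (Newton) starting at β = 0.5:
  β = 0.500: g = -0.0602, g' = -0.704 → β = 0.414
  β = 0.414: g = -0.0008, g' = -0.688 → β = 0.413
Converged at β = 0.413.
Then V = β·F = 0.4132·198 = 81.8 mol/h and L = F − V = 116.2 mol/h.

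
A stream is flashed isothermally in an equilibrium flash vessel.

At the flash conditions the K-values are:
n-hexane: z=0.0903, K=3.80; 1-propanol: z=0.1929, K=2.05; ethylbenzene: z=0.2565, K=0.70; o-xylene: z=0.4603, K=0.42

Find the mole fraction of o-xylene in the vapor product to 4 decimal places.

y_o-xylene = 0.2082

Let ψ = V/F and solve Σ zᵢ(Kᵢ−1)/(1+ψ(Kᵢ−1)) = 0.
Check two-phase: ΣzᵢKᵢ = 1.1115 > 1 and Σzᵢ/Kᵢ = 1.5802 > 1, so g(0) = 0.1115 > 0 and g(1) = -0.5802 < 0.
Newton–Raphson from ψ = 0.46:
  ψ = 0.4600: g = -0.20631, g' = -0.5510 → ψ = 0.0856
  ψ = 0.0856: g = 0.02989, g' = -0.8355 → ψ = 0.1214
  ψ = 0.1214: g = 0.00130, g' = -0.7657 → ψ = 0.1231
Converged at ψ = 0.1231.
Compositions from xᵢ = zᵢ/(1+ψ(Kᵢ−1)), yᵢ = Kᵢxᵢ:
  n-hexane: x = 0.0672, y = 0.2552
  1-propanol: x = 0.1708, y = 0.3502
  ethylbenzene: x = 0.2663, y = 0.1864
  o-xylene: x = 0.4957, y = 0.2082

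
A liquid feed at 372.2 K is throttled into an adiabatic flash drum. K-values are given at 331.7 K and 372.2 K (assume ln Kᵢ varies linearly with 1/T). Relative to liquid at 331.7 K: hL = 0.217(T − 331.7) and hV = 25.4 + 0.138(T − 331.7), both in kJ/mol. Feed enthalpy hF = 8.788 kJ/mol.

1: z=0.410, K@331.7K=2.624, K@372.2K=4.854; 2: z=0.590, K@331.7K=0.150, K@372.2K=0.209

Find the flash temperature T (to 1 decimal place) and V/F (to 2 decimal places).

T = 345.7 K, V/F = 0.24

Adiabatic flash: solve Rachford–Rice at each trial T, then check hF = ψ·hV(T) + (1−ψ)·hL(T).
  T = 331.7 K: K = (2.624, 0.150), RR gives ψ = 0.119, H_out = 3.024 kJ/mol
  T = 372.2 K: K = (4.854, 0.209), RR gives ψ = 0.365, H_out = 16.897 kJ/mol
  T = 351.9 K: K = (3.630, 0.179), RR gives ψ = 0.275, H_out = 10.926 kJ/mol
  T = 341.8 K: K = (3.101, 0.164), RR gives ψ = 0.210, H_out = 7.351 kJ/mol
  T = 346.9 K: K = (3.362, 0.171), RR gives ψ = 0.245, H_out = 9.227 kJ/mol
  T = 344.4 K: K = (3.232, 0.168), RR gives ψ = 0.228, H_out = 8.328 kJ/mol
  T = 345.6 K: K = (3.294, 0.170), RR gives ψ = 0.237, H_out = 8.764 kJ/mol
Linear interpolation between T = 345.6 (H_out = 8.764) and T = 346.9 (H_out = 9.227) on hF = 8.788 gives T ≈ 345.7 K, at which ψ = 0.24.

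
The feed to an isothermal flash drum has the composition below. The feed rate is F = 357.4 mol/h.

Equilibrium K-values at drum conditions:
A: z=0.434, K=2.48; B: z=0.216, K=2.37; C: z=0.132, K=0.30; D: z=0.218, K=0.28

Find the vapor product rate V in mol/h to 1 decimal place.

Rachford–Rice: g(V/F) = Σ zᵢ(Kᵢ−1)/(1+V/F(Kᵢ−1)) = 0.
g(0) = ΣzᵢKᵢ − 1 = 0.689 and g(1) = 1 − Σzᵢ/Kᵢ = -0.485, so a root lies in (0, 1).
Newton–Raphson from V/F = 0.5:
  V/F = 0.500: g = 0.1574, g' = -0.886 → V/F = 0.678
  V/F = 0.678: g = -0.0082, g' = -1.011 → V/F = 0.670
Converged at V/F = 0.670.
Then V = V/F·F = 0.6696·357.4 = 239.3 mol/h and L = F − V = 118.1 mol/h.

V = 239.3 mol/h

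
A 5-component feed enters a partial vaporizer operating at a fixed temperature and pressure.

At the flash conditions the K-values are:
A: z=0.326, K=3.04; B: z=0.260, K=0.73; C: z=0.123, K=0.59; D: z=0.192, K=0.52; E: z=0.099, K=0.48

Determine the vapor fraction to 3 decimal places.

ψ = 0.488

Let ψ = V/F and solve Σ zᵢ(Kᵢ−1)/(1+ψ(Kᵢ−1)) = 0.
Feasibility: ΣzᵢKᵢ = 1.401, Σzᵢ/Kᵢ = 1.247 — both > 1, two phases present.
Iterate (Newton) starting at ψ = 0.66:
  ψ = 0.660: g = -0.0844, g' = -0.470 → ψ = 0.480
  ψ = 0.480: g = 0.0040, g' = -0.525 → ψ = 0.488
Converged at ψ = 0.488.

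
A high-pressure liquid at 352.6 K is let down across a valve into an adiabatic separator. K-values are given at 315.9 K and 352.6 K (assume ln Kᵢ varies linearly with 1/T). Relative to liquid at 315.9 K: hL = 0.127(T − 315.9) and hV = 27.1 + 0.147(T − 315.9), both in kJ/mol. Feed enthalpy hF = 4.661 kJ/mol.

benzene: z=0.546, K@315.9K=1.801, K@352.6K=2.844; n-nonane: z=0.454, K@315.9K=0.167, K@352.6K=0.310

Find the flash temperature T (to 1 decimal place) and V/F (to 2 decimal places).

Adiabatic flash: solve Rachford–Rice at each trial T, then check hF = ψ·hV(T) + (1−ψ)·hL(T).
  T = 315.9 K: K = (1.801, 0.167), RR gives ψ = 0.089, H_out = 2.403 kJ/mol
  T = 352.6 K: K = (2.844, 0.310), RR gives ψ = 0.545, H_out = 19.833 kJ/mol
  T = 334.2 K: K = (2.290, 0.231), RR gives ψ = 0.358, H_out = 12.167 kJ/mol
  T = 325.0 K: K = (2.037, 0.197), RR gives ψ = 0.242, H_out = 7.762 kJ/mol
  T = 320.4 K: K = (1.916, 0.182), RR gives ψ = 0.171, H_out = 5.227 kJ/mol
  T = 318.1 K: K = (1.857, 0.174), RR gives ψ = 0.131, H_out = 3.834 kJ/mol
  T = 319.2 K: K = (1.885, 0.178), RR gives ψ = 0.151, H_out = 4.512 kJ/mol
  T = 319.8 K: K = (1.900, 0.180), RR gives ψ = 0.161, H_out = 4.873 kJ/mol
Linear interpolation between T = 319.2 (H_out = 4.512) and T = 319.8 (H_out = 4.873) on hF = 4.661 gives T ≈ 319.4 K, at which ψ = 0.15.

T = 319.4 K, V/F = 0.15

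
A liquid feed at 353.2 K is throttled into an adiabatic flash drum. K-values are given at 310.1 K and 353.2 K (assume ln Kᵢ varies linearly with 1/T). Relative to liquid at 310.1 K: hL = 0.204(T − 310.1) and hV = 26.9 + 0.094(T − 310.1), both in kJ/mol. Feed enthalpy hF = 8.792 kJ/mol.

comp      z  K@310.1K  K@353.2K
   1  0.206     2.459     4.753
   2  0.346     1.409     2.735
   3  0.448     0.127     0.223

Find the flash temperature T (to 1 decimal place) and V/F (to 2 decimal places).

T = 321.8 K, V/F = 0.25

Adiabatic flash: solve Rachford–Rice at each trial T, then check hF = ψ·hV(T) + (1−ψ)·hL(T).
  T = 310.1 K: K = (2.459, 1.409, 0.127), RR gives ψ = 0.062, H_out = 1.673 kJ/mol
  T = 353.2 K: K = (4.753, 2.735, 0.223), RR gives ψ = 0.515, H_out = 20.210 kJ/mol
  T = 331.6 K: K = (3.490, 2.004, 0.171), RR gives ψ = 0.357, H_out = 13.147 kJ/mol
  T = 320.9 K: K = (2.949, 1.692, 0.148), RR gives ψ = 0.239, H_out = 8.355 kJ/mol
  T = 326.2 K: K = (3.210, 1.843, 0.159), RR gives ψ = 0.303, H_out = 10.891 kJ/mol
  T = 323.5 K: K = (3.075, 1.765, 0.154), RR gives ψ = 0.272, H_out = 9.646 kJ/mol
  T = 322.2 K: K = (3.012, 1.728, 0.151), RR gives ψ = 0.256, H_out = 9.012 kJ/mol
Linear interpolation between T = 320.9 (H_out = 8.355) and T = 322.2 (H_out = 9.012) on hF = 8.792 gives T ≈ 321.8 K, at which ψ = 0.25.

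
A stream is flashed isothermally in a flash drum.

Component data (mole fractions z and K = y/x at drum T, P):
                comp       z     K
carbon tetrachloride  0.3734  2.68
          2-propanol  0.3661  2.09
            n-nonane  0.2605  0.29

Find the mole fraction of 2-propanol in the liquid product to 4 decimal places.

x_2-propanol = 0.1901

Material balance + equilibrium reduce to Σ zᵢ(Kᵢ−1)/(1+ψ(Kᵢ−1)) = 0.
g(0) = ΣzᵢKᵢ − 1 = 0.8414 and g(1) = 1 − Σzᵢ/Kᵢ = -0.2128, so a root lies in (0, 1).
Newton iteration, ψ⁰ = 0.34:
  ψ = 0.3400: g = 0.44659, g' = -0.8866 → ψ = 0.8437
  ψ = 0.8437: g = 0.00611, g' = -1.1151 → ψ = 0.8492
  ψ = 0.8492: g = -0.00004, g' = -1.1291 → ψ = 0.8491
Converged at ψ = 0.8491.
Compositions from xᵢ = zᵢ/(1+ψ(Kᵢ−1)), yᵢ = Kᵢxᵢ:
  carbon tetrachloride: x = 0.1539, y = 0.4124
  2-propanol: x = 0.1901, y = 0.3974
  n-nonane: x = 0.6560, y = 0.1902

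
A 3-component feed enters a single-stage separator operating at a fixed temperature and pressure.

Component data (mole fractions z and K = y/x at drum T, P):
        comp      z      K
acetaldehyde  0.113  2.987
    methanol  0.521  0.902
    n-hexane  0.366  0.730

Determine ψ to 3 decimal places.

ψ = 0.216

Rachford–Rice: g(ψ) = Σ zᵢ(Kᵢ−1)/(1+ψ(Kᵢ−1)) = 0.
Check two-phase: ΣzᵢKᵢ = 1.075 > 1 and Σzᵢ/Kᵢ = 1.117 > 1, so g(0) = 0.075 > 0 and g(1) = -0.117 < 0.
Iterate (Newton) starting at ψ = 0.47:
  ψ = 0.470: g = -0.0506, g' = -0.160 → ψ = 0.153
  ψ = 0.153: g = 0.0172, g' = -0.296 → ψ = 0.211
  ψ = 0.211: g = 0.0012, g' = -0.257 → ψ = 0.216
Converged at ψ = 0.216.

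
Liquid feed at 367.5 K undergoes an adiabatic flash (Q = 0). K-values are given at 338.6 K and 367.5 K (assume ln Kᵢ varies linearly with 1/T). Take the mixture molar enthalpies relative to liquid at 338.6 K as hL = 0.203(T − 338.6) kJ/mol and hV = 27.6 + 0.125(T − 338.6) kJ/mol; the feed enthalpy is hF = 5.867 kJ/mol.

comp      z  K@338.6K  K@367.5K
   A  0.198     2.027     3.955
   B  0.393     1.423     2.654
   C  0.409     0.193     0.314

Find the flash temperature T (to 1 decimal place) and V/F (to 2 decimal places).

T = 341.8 K, V/F = 0.19

Adiabatic flash: solve Rachford–Rice at each trial T, then check hF = ψ·hV(T) + (1−ψ)·hL(T).
  T = 338.6 K: K = (2.027, 1.423, 0.193), RR gives ψ = 0.072, H_out = 2.000 kJ/mol
  T = 367.5 K: K = (3.955, 2.654, 0.314), RR gives ψ = 0.657, H_out = 22.510 kJ/mol
  T = 353.1 K: K = (2.874, 1.970, 0.249), RR gives ψ = 0.453, H_out = 14.931 kJ/mol
  T = 345.9 K: K = (2.425, 1.682, 0.220), RR gives ψ = 0.305, H_out = 9.724 kJ/mol
  T = 342.2 K: K = (2.217, 1.547, 0.206), RR gives ψ = 0.202, H_out = 6.252 kJ/mol
  T = 340.4 K: K = (2.120, 1.484, 0.199), RR gives ψ = 0.142, H_out = 4.259 kJ/mol
  T = 341.3 K: K = (2.168, 1.515, 0.203), RR gives ψ = 0.173, H_out = 5.285 kJ/mol
Linear interpolation between T = 341.3 (H_out = 5.285) and T = 342.2 (H_out = 6.252) on hF = 5.867 gives T ≈ 341.8 K, at which ψ = 0.19.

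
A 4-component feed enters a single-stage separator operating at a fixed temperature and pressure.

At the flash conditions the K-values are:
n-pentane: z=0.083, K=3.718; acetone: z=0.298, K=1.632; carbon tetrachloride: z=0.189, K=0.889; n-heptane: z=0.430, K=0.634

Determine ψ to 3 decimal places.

ψ = 0.593

Rachford–Rice: g(ψ) = Σ zᵢ(Kᵢ−1)/(1+ψ(Kᵢ−1)) = 0.
g(0) = ΣzᵢKᵢ − 1 = 0.236 and g(1) = 1 − Σzᵢ/Kᵢ = -0.096, so a root lies in (0, 1).
Newton–Raphson from ψ = 0.64:
  ψ = 0.640: g = -0.0117, g' = -0.243 → ψ = 0.592
  ψ = 0.592: g = 0.0002, g' = -0.250 → ψ = 0.593
Converged at ψ = 0.593.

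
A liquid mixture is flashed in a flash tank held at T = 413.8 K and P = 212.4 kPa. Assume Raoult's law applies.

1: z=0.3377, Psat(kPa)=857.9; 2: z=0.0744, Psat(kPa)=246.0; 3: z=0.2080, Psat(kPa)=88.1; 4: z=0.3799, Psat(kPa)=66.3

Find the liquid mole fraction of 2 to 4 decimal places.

Raoult's law: Kᵢ = Pᵢˢᵃᵗ/P = Pᵢˢᵃᵗ/212.4.
  K_1 = 857.9/212.4 = 4.039077, K_2 = 246.0/212.4 = 1.158192, K_3 = 88.1/212.4 = 0.414783, K_4 = 66.3/212.4 = 0.312147
Let ψ = V/F and solve Σ zᵢ(Kᵢ−1)/(1+ψ(Kᵢ−1)) = 0.
g(0) = ΣzᵢKᵢ − 1 = 0.6550 and g(1) = 1 − Σzᵢ/Kᵢ = -0.8664, so a root lies in (0, 1).
Newton iteration, ψ⁰ = 0.5:
  ψ = 0.5000: g = -0.15214, g' = -1.0529 → ψ = 0.3555
  ψ = 0.3555: g = 0.00486, g' = -1.1508 → ψ = 0.3597
Converged at ψ = 0.3597.
Compositions from xᵢ = zᵢ/(1+ψ(Kᵢ−1)), yᵢ = Kᵢxᵢ:
  1: x = 0.1613, y = 0.6516
  2: x = 0.0704, y = 0.0815
  3: x = 0.2635, y = 0.1093
  4: x = 0.5048, y = 0.1576

x_2 = 0.0704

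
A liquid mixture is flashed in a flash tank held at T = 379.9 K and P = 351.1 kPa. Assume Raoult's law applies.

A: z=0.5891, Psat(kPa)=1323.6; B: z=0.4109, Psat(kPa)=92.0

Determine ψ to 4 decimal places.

ψ = 0.6499

Raoult's law: Kᵢ = Pᵢˢᵃᵗ/P = Pᵢˢᵃᵗ/351.1.
  K_A = 1323.6/351.1 = 3.769866, K_B = 92.0/351.1 = 0.262034
Newton–Raphson from ψ = 0.4:
  ψ = 0.4000: g = 0.34386, g' = -1.4676 → ψ = 0.6343
  ψ = 0.6343: g = 0.02179, g' = -1.3856 → ψ = 0.6500
  ψ = 0.6500: g = -0.00013, g' = -1.4029 → ψ = 0.6499
Converged at ψ = 0.6499.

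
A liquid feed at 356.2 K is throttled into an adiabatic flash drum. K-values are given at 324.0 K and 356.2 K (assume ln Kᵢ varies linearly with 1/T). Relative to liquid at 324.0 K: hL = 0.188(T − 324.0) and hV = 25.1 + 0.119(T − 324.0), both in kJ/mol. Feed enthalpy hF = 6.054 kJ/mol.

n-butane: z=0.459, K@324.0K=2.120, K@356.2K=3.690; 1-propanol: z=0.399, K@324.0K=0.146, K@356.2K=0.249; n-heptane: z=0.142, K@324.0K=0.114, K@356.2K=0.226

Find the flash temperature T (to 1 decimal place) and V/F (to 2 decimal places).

T = 332.5 K, V/F = 0.18

Adiabatic flash: solve Rachford–Rice at each trial T, then check hF = ψ·hV(T) + (1−ψ)·hL(T).
  T = 324.0 K: K = (2.120, 0.146, 0.114), RR gives ψ = 0.049, H_out = 1.235 kJ/mol
  T = 356.2 K: K = (3.690, 0.249, 0.226), RR gives ψ = 0.405, H_out = 15.323 kJ/mol
  T = 340.1 K: K = (2.834, 0.193, 0.163), RR gives ψ = 0.268, H_out = 9.463 kJ/mol
  T = 332.1 K: K = (2.462, 0.169, 0.137), RR gives ψ = 0.177, H_out = 5.856 kJ/mol
  T = 336.1 K: K = (2.644, 0.181, 0.150), RR gives ψ = 0.225, H_out = 7.746 kJ/mol
  T = 334.1 K: K = (2.552, 0.175, 0.143), RR gives ψ = 0.202, H_out = 6.826 kJ/mol
Linear interpolation between T = 332.1 (H_out = 5.856) and T = 334.1 (H_out = 6.826) on hF = 6.054 gives T ≈ 332.5 K, at which ψ = 0.18.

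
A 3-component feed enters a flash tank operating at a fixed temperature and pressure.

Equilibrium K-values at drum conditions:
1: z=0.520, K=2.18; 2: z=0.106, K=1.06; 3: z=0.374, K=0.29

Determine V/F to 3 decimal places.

Rachford–Rice: g(V/F) = Σ zᵢ(Kᵢ−1)/(1+V/F(Kᵢ−1)) = 0.
Check two-phase: ΣzᵢKᵢ = 1.354 > 1 and Σzᵢ/Kᵢ = 1.628 > 1, so g(0) = 0.354 > 0 and g(1) = -0.628 < 0.
Iterate (Newton) starting at V/F = 0.62:
  V/F = 0.620: g = -0.1139, g' = -0.843 → V/F = 0.485
  V/F = 0.485: g = -0.0086, g' = -0.732 → V/F = 0.473
Converged at V/F = 0.473.

V/F = 0.473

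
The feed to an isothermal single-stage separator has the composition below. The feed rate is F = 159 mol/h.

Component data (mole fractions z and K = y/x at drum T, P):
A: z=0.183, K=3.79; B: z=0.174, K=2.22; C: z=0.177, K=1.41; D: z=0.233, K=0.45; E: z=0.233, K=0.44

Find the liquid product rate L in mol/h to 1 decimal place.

Rachford–Rice: g(V/F) = Σ zᵢ(Kᵢ−1)/(1+V/F(Kᵢ−1)) = 0.
Feasibility: ΣzᵢKᵢ = 1.537, Σzᵢ/Kᵢ = 1.300 — both > 1, two phases present.
Newton iteration, V/F⁰ = 0.5:
  V/F = 0.500: g = 0.0473, g' = -0.644 → V/F = 0.573
  V/F = 0.573: g = 0.0007, g' = -0.629 → V/F = 0.574
Converged at V/F = 0.574.
Then V = V/F·F = 0.5745·159 = 91.3 mol/h and L = F − V = 67.7 mol/h.

L = 67.7 mol/h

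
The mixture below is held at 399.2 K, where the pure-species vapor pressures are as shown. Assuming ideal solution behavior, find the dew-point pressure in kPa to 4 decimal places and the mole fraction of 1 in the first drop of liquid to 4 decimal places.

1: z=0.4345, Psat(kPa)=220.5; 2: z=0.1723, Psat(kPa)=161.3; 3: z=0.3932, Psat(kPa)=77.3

At the dew point ψ → 1, so Σzᵢ/Kᵢ = 1 with Kᵢ = Pᵢˢᵃᵗ/P ⇒ 1/P = Σzᵢ/Pᵢˢᵃᵗ.
1/P = 0.4345/220.5 + 0.1723/161.3 + 0.3932/77.3 = 0.0081254 ⇒ P = 123.0710 kPa
xᵢ = zᵢP/Pᵢˢᵃᵗ ⇒ x_1 = 0.4345·123.0710/220.5 = 0.2425

Pdew = 123.0710 kPa, x_1 = 0.2425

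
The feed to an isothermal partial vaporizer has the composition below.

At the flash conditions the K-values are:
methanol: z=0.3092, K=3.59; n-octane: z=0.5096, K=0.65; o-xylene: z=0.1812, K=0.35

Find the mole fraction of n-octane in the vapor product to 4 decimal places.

y_n-octane = 0.3912

Material balance + equilibrium reduce to Σ zᵢ(Kᵢ−1)/(1+β(Kᵢ−1)) = 0.
g(0) = ΣzᵢKᵢ − 1 = 0.5047 and g(1) = 1 − Σzᵢ/Kᵢ = -0.3878, so a root lies in (0, 1).
Newton–Raphson from β = 0.5:
  β = 0.5000: g = -0.04174, g' = -0.6535 → β = 0.4361
  β = 0.4361: g = 0.00118, g' = -0.6934 → β = 0.4378
Converged at β = 0.4378.
Compositions from xᵢ = zᵢ/(1+β(Kᵢ−1)), yᵢ = Kᵢxᵢ:
  methanol: x = 0.1449, y = 0.5202
  n-octane: x = 0.6018, y = 0.3912
  o-xylene: x = 0.2533, y = 0.0886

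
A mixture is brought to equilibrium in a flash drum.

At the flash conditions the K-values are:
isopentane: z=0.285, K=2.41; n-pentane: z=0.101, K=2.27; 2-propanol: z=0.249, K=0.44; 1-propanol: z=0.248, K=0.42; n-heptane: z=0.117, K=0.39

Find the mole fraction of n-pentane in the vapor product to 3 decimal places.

y_n-pentane = 0.179

Rachford–Rice: g(ψ) = Σ zᵢ(Kᵢ−1)/(1+ψ(Kᵢ−1)) = 0.
g(0) = ΣzᵢKᵢ − 1 = 0.175 and g(1) = 1 − Σzᵢ/Kᵢ = -0.619, so a root lies in (0, 1).
Iterate (Newton) starting at ψ = 0.55:
  ψ = 0.550: g = -0.2183, g' = -0.678 → ψ = 0.228
  ψ = 0.228: g = -0.0049, g' = -0.695 → ψ = 0.221
Converged at ψ = 0.221.
Compositions from xᵢ = zᵢ/(1+ψ(Kᵢ−1)), yᵢ = Kᵢxᵢ:
  isopentane: x = 0.217, y = 0.524
  n-pentane: x = 0.079, y = 0.179
  2-propanol: x = 0.284, y = 0.125
  1-propanol: x = 0.284, y = 0.119
  n-heptane: x = 0.135, y = 0.053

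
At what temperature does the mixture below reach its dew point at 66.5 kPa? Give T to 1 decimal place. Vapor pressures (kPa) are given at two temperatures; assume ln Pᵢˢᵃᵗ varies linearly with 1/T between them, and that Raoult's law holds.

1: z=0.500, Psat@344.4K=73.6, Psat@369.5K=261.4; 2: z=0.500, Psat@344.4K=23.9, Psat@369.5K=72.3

T = 357.4 K

Dew-point temperature: Σzᵢ·P/Pᵢˢᵃᵗ(T) = 1. Interpolate ln Pᵢˢᵃᵗ = aᵢ + bᵢ/T.
  T = 344.4 K: ΣzᵢP/Pᵢˢᵃᵗ = 1.8430
  T = 369.5 K: ΣzᵢP/Pᵢˢᵃᵗ = 0.5871
  T = 356.9 K: ΣzᵢP/Pᵢˢᵃᵗ = 1.0212
  T = 363.2 K: ΣzᵢP/Pᵢˢᵃᵗ = 0.7705
  T = 360.0 K: ΣzᵢP/Pᵢˢᵃᵗ = 0.8879
  T = 358.4 K: ΣzᵢP/Pᵢˢᵃᵗ = 0.9541
Interpolating between 356.9 K and 358.4 K gives T ≈ 357.4 K.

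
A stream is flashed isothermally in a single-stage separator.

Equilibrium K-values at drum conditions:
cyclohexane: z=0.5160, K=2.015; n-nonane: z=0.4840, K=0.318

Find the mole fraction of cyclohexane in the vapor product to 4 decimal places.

Material balance + equilibrium reduce to Σ zᵢ(Kᵢ−1)/(1+β(Kᵢ−1)) = 0.
Feasibility: ΣzᵢKᵢ = 1.1937, Σzᵢ/Kᵢ = 1.7781 — both > 1, two phases present.
Newton iteration, β⁰ = 0.57:
  β = 0.5700: g = -0.20823, g' = -0.8158 → β = 0.3148
  β = 0.3148: g = -0.02339, g' = -0.6703 → β = 0.2799
  β = 0.2799: g = -0.00008, g' = -0.6663 → β = 0.2798
Converged at β = 0.2798.
Compositions from xᵢ = zᵢ/(1+β(Kᵢ−1)), yᵢ = Kᵢxᵢ:
  cyclohexane: x = 0.4019, y = 0.8098
  n-nonane: x = 0.5981, y = 0.1902

y_cyclohexane = 0.8098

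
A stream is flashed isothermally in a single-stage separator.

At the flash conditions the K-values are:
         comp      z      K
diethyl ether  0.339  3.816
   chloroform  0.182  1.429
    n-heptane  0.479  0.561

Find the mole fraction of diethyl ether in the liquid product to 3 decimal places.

Rachford–Rice: g(β) = Σ zᵢ(Kᵢ−1)/(1+β(Kᵢ−1)) = 0.
Feasibility: ΣzᵢKᵢ = 1.822, Σzᵢ/Kᵢ = 1.070 — both > 1, two phases present.
Newton–Raphson from β = 0.67:
  β = 0.670: g = 0.0934, g' = -0.528 → β = 0.847
  β = 0.847: g = 0.0045, g' = -0.487 → β = 0.856
Converged at β = 0.856.
Compositions from xᵢ = zᵢ/(1+β(Kᵢ−1)), yᵢ = Kᵢxᵢ:
  diethyl ether: x = 0.099, y = 0.379
  chloroform: x = 0.133, y = 0.190
  n-heptane: x = 0.768, y = 0.431

x_diethyl ether = 0.099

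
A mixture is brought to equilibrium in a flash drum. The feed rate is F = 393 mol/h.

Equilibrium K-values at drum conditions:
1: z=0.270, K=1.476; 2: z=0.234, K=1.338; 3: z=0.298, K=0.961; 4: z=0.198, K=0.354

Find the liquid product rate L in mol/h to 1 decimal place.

Rachford–Rice: g(ψ) = Σ zᵢ(Kᵢ−1)/(1+ψ(Kᵢ−1)) = 0.
g(0) = ΣzᵢKᵢ − 1 = 0.068 and g(1) = 1 − Σzᵢ/Kᵢ = -0.227, so a root lies in (0, 1).
Newton–Raphson from ψ = 0.69:
  ψ = 0.690: g = -0.0818, g' = -0.322 → ψ = 0.436
  ψ = 0.436: g = -0.0144, g' = -0.223 → ψ = 0.371
  ψ = 0.371: g = -0.0005, g' = -0.209 → ψ = 0.369
Converged at ψ = 0.369.
Then V = ψ·F = 0.3686·393 = 144.8 mol/h and L = F − V = 248.2 mol/h.

L = 248.2 mol/h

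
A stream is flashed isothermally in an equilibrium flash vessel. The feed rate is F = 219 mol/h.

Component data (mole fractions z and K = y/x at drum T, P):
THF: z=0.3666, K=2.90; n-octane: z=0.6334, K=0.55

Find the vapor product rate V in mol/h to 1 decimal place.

V = 105.4 mol/h

Let ψ = V/F and solve Σ zᵢ(Kᵢ−1)/(1+ψ(Kᵢ−1)) = 0.
Check two-phase: ΣzᵢKᵢ = 1.4115 > 1 and Σzᵢ/Kᵢ = 1.2781 > 1, so g(0) = 0.4115 > 0 and g(1) = -0.2781 < 0.
Iterate (Newton) starting at ψ = 0.5:
  ψ = 0.5000: g = -0.01058, g' = -0.5616 → ψ = 0.4812
  ψ = 0.4812: g = 0.00008, g' = -0.5701 → ψ = 0.4813
Converged at ψ = 0.4813.
Then V = ψ·F = 0.4813·219 = 105.4 mol/h and L = F − V = 113.6 mol/h.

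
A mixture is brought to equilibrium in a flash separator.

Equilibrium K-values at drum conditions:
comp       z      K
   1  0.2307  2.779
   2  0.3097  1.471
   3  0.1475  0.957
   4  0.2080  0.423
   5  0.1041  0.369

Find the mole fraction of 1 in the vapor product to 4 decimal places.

y_1 = 0.3013

Rachford–Rice: g(V/F) = Σ zᵢ(Kᵢ−1)/(1+V/F(Kᵢ−1)) = 0.
g(0) = ΣzᵢKᵢ − 1 = 0.3642 and g(1) = 1 − Σzᵢ/Kᵢ = -0.2215, so a root lies in (0, 1).
Iterate (Newton) starting at V/F = 0.5:
  V/F = 0.5000: g = 0.06415, g' = -0.4751 → V/F = 0.6350
  V/F = 0.6350: g = -0.00056, g' = -0.4899 → V/F = 0.6339
Converged at V/F = 0.6339.
Compositions from xᵢ = zᵢ/(1+V/F(Kᵢ−1)), yᵢ = Kᵢxᵢ:
  1: x = 0.1084, y = 0.3013
  2: x = 0.2385, y = 0.3508
  3: x = 0.1516, y = 0.1451
  4: x = 0.3279, y = 0.1387
  5: x = 0.1735, y = 0.0640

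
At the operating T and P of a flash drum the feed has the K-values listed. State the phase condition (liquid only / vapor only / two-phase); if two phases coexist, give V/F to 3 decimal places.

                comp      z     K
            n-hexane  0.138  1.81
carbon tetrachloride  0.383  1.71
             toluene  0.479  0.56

ΣzᵢKᵢ = 1.173; Σzᵢ/Kᵢ = 1.156.
Both exceed 1, so a two-phase solution exists.
Let ψ = V/F and solve Σ zᵢ(Kᵢ−1)/(1+ψ(Kᵢ−1)) = 0.
Iterate (Newton) starting at ψ = 0.5:
  ψ = 0.500: g = 0.0100, g' = -0.303 → ψ = 0.533
Converged at ψ = 0.533.

two-phase, V/F = 0.533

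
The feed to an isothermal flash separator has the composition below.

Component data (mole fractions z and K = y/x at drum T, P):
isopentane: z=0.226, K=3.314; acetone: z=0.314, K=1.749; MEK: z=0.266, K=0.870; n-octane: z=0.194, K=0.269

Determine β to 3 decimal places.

β = 0.736

Material balance + equilibrium reduce to Σ zᵢ(Kᵢ−1)/(1+β(Kᵢ−1)) = 0.
Feasibility: ΣzᵢKᵢ = 1.582, Σzᵢ/Kᵢ = 1.275 — both > 1, two phases present.
Iterate (Newton) starting at β = 0.48:
  β = 0.480: g = 0.1654, g' = -0.618 → β = 0.748
  β = 0.748: g = -0.0087, g' = -0.744 → β = 0.736
Converged at β = 0.736.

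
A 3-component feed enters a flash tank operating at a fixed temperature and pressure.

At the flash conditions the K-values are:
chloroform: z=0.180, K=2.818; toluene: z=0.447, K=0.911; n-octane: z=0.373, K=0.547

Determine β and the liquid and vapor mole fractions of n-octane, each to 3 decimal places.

β = 0.234, x_n-octane = 0.417, y_n-octane = 0.228

Iterate (Newton) starting at β = 0.52:
  β = 0.520: g = -0.0945, g' = -0.292 → β = 0.196
  β = 0.196: g = 0.0152, g' = -0.419 → β = 0.233
  β = 0.233: g = 0.0005, g' = -0.393 → β = 0.234
Converged at β = 0.234.
Compositions from xᵢ = zᵢ/(1+β(Kᵢ−1)), yᵢ = Kᵢxᵢ:
  chloroform: x = 0.126, y = 0.356
  toluene: x = 0.457, y = 0.416
  n-octane: x = 0.417, y = 0.228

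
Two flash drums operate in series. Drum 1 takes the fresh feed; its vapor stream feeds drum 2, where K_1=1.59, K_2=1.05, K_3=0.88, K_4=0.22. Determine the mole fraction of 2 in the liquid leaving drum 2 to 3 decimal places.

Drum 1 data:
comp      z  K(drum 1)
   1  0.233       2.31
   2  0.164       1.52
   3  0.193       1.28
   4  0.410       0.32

Drum 1:
Newton–Raphson from ψ₁ = 0.5:
  ψ₁ = 0.500: g = -0.1229, g' = -0.621 → ψ₁ = 0.302
  ψ₁ = 0.302: g = -0.0086, g' = -0.552 → ψ₁ = 0.286
Converged at ψ₁ = 0.286.
Drum-1 compositions:
  1: x = 0.169, y = 0.391
  2: x = 0.143, y = 0.217
  3: x = 0.179, y = 0.229
  4: x = 0.509, y = 0.163
Drum-2 feed = drum-1 vapor: z₂ = (0.3914, 0.2170, 0.2287, 0.1629).
Drum 2:
Iterate (Newton) starting at ψ₂ = 0.5:
  ψ₂ = 0.500: g = -0.0486, g' = -0.352 → ψ₂ = 0.362
  ψ₂ = 0.362: g = -0.0048, g' = -0.289 → ψ₂ = 0.345
Converged at ψ₂ = 0.345.
  1: x = 0.325, y = 0.517
  2: x = 0.213, y = 0.224
  3: x = 0.239, y = 0.210
  4: x = 0.223, y = 0.049

x_2 (drum 2) = 0.213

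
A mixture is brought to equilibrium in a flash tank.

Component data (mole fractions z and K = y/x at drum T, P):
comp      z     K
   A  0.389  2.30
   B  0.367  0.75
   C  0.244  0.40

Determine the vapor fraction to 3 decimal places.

ψ = 0.483

Rachford–Rice: g(ψ) = Σ zᵢ(Kᵢ−1)/(1+ψ(Kᵢ−1)) = 0.
Feasibility: ΣzᵢKᵢ = 1.268, Σzᵢ/Kᵢ = 1.268 — both > 1, two phases present.
Newton iteration, ψ⁰ = 0.5:
  ψ = 0.500: g = -0.0075, g' = -0.451 → ψ = 0.483
Converged at ψ = 0.483.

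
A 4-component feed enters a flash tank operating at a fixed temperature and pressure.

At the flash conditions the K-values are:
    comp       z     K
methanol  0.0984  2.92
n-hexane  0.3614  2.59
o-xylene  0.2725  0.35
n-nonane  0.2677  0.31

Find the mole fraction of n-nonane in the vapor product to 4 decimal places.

Iterate (Newton) starting at ψ = 0.57:
  ψ = 0.5700: g = -0.19419, g' = -0.9709 → ψ = 0.3700
  ψ = 0.3700: g = -0.00900, g' = -0.9156 → ψ = 0.3602
Converged at ψ = 0.3602.
Compositions from xᵢ = zᵢ/(1+ψ(Kᵢ−1)), yᵢ = Kᵢxᵢ:
  methanol: x = 0.0582, y = 0.1699
  n-hexane: x = 0.2298, y = 0.5952
  o-xylene: x = 0.3558, y = 0.1245
  n-nonane: x = 0.3562, y = 0.1104

y_n-nonane = 0.1104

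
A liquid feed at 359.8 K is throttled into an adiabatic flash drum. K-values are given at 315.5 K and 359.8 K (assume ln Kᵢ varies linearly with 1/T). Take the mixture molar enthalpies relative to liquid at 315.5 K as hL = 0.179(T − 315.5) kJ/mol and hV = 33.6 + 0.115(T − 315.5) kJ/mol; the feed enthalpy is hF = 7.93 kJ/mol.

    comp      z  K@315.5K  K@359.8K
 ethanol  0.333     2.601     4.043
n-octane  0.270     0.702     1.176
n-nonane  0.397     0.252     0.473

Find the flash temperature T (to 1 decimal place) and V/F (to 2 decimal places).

T = 319.6 K, V/F = 0.22

Adiabatic flash: solve Rachford–Rice at each trial T, then check hF = ψ·hV(T) + (1−ψ)·hL(T).
  T = 315.5 K: K = (2.601, 0.702, 0.252), RR gives ψ = 0.163, H_out = 5.478 kJ/mol
  T = 359.8 K: K = (4.043, 1.176, 0.473), RR gives ψ = 0.758, H_out = 31.249 kJ/mol
  T = 337.6 K: K = (3.288, 0.924, 0.352), RR gives ψ = 0.438, H_out = 18.061 kJ/mol
  T = 326.6 K: K = (2.938, 0.809, 0.300), RR gives ψ = 0.302, H_out = 11.918 kJ/mol
  T = 321.1 K: K = (2.769, 0.755, 0.276), RR gives ψ = 0.234, H_out = 8.786 kJ/mol
  T = 318.3 K: K = (2.684, 0.728, 0.264), RR gives ψ = 0.199, H_out = 7.151 kJ/mol
  T = 319.7 K: K = (2.726, 0.742, 0.270), RR gives ψ = 0.217, H_out = 7.973 kJ/mol
Linear interpolation between T = 318.3 (H_out = 7.151) and T = 319.7 (H_out = 7.973) on hF = 7.93 gives T ≈ 319.6 K, at which ψ = 0.22.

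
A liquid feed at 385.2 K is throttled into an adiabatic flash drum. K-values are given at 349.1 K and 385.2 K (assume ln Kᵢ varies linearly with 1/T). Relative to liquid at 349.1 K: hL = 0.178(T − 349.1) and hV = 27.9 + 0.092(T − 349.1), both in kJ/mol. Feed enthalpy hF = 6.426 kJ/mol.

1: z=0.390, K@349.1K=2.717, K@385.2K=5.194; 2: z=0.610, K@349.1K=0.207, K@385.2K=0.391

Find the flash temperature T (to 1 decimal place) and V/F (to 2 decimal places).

T = 354.2 K, V/F = 0.20

Adiabatic flash: solve Rachford–Rice at each trial T, then check hF = ψ·hV(T) + (1−ψ)·hL(T).
  T = 349.1 K: K = (2.717, 0.207), RR gives ψ = 0.137, H_out = 3.809 kJ/mol
  T = 385.2 K: K = (5.194, 0.391), RR gives ψ = 0.495, H_out = 18.698 kJ/mol
  T = 367.1 K: K = (3.814, 0.289), RR gives ψ = 0.331, H_out = 11.940 kJ/mol
  T = 358.1 K: K = (3.233, 0.245), RR gives ψ = 0.244, H_out = 8.212 kJ/mol
  T = 353.6 K: K = (2.967, 0.226), RR gives ψ = 0.194, H_out = 6.126 kJ/mol
  T = 355.9 K: K = (3.101, 0.236), RR gives ψ = 0.220, H_out = 7.216 kJ/mol
Linear interpolation between T = 353.6 (H_out = 6.126) and T = 355.9 (H_out = 7.216) on hF = 6.426 gives T ≈ 354.2 K, at which ψ = 0.20.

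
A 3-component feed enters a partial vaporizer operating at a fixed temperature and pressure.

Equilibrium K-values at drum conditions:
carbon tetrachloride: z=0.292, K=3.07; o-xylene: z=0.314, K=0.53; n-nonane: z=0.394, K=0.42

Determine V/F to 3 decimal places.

V/F = 0.207

Rachford–Rice: g(V/F) = Σ zᵢ(Kᵢ−1)/(1+V/F(Kᵢ−1)) = 0.
Check two-phase: ΣzᵢKᵢ = 1.228 > 1 and Σzᵢ/Kᵢ = 1.626 > 1, so g(0) = 0.228 > 0 and g(1) = -0.626 < 0.
Newton iteration, V/F⁰ = 0.49:
  V/F = 0.490: g = -0.2109, g' = -0.684 → V/F = 0.182
  V/F = 0.182: g = 0.0224, g' = -0.909 → V/F = 0.206
  V/F = 0.206: g = 0.0005, g' = -0.870 → V/F = 0.207
Converged at V/F = 0.207.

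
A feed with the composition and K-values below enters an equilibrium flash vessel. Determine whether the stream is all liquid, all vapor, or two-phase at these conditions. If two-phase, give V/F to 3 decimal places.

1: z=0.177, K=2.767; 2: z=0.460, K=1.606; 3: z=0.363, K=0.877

all vapor

ΣzᵢKᵢ = 1.547; Σzᵢ/Kᵢ = 0.764.
Since Σzᵢ/Kᵢ < 1 the mixture is above its dew point — single vapor phase.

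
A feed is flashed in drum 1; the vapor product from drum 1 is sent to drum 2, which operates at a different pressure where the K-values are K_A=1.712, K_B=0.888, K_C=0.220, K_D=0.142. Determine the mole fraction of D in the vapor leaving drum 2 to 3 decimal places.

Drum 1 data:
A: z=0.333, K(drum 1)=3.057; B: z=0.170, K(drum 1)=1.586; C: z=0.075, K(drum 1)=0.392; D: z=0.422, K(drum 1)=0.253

Drum 1:
Let ψ₁ = V/F and solve Σ zᵢ(Kᵢ−1)/(1+ψ₁(Kᵢ−1)) = 0.
Feasibility: ΣzᵢKᵢ = 1.424, Σzᵢ/Kᵢ = 2.075 — both > 1, two phases present.
Iterate (Newton) starting at ψ₁ = 0.54:
  ψ₁ = 0.540: g = -0.1961, g' = -1.073 → ψ₁ = 0.357
  ψ₁ = 0.357: g = -0.0110, g' = -0.991 → ψ₁ = 0.346
Converged at ψ₁ = 0.346.
Drum-1 compositions:
  A: x = 0.195, y = 0.595
  B: x = 0.141, y = 0.224
  C: x = 0.095, y = 0.037
  D: x = 0.569, y = 0.144
Drum-2 feed = drum-1 vapor: z₂ = (0.5946, 0.2242, 0.0372, 0.1440).
Drum 2:
Material balance + equilibrium reduce to Σ zᵢ(Kᵢ−1)/(1+ψ₂(Kᵢ−1)) = 0.
Feasibility: ΣzᵢKᵢ = 1.246, Σzᵢ/Kᵢ = 1.783 — both > 1, two phases present.
Newton–Raphson from ψ₂ = 0.5:
  ψ₂ = 0.500: g = 0.0216, g' = -0.553 → ψ₂ = 0.539
  ψ₂ = 0.539: g = -0.0008, g' = -0.595 → ψ₂ = 0.538
Converged at ψ₂ = 0.538.
  A: x = 0.430, y = 0.736
  B: x = 0.239, y = 0.212
  C: x = 0.064, y = 0.014
  D: x = 0.267, y = 0.038

y_D (drum 2) = 0.038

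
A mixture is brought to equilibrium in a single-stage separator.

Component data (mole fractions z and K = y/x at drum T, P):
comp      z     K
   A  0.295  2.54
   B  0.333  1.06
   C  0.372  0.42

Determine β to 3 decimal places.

Material balance + equilibrium reduce to Σ zᵢ(Kᵢ−1)/(1+β(Kᵢ−1)) = 0.
Check two-phase: ΣzᵢKᵢ = 1.259 > 1 and Σzᵢ/Kᵢ = 1.316 > 1, so g(0) = 0.259 > 0 and g(1) = -0.316 < 0.
Newton iteration, β⁰ = 0.5:
  β = 0.500: g = -0.0278, g' = -0.473 → β = 0.441
Converged at β = 0.441.

β = 0.441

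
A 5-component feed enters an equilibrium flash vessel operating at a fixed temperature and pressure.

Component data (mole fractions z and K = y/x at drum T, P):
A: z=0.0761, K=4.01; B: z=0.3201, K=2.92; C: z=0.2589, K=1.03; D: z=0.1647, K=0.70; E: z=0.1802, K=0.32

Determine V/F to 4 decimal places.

Material balance + equilibrium reduce to Σ zᵢ(Kᵢ−1)/(1+V/F(Kᵢ−1)) = 0.
Feasibility: ΣzᵢKᵢ = 1.6795, Σzᵢ/Kᵢ = 1.1784 — both > 1, two phases present.
Iterate (Newton) starting at V/F = 0.5:
  V/F = 0.5000: g = 0.16887, g' = -0.6291 → V/F = 0.7684
  V/F = 0.7684: g = 0.00415, g' = -0.6462 → V/F = 0.7749
Converged at V/F = 0.7749.

V/F = 0.7749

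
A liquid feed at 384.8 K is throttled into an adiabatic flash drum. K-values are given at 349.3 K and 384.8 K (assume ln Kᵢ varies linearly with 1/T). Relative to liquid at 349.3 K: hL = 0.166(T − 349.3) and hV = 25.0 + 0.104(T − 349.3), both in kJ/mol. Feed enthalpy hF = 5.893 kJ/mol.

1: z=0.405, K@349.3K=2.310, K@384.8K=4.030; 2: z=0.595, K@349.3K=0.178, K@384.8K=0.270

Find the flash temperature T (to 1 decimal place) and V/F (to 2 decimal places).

T = 359.9 K, V/F = 0.17

Adiabatic flash: solve Rachford–Rice at each trial T, then check hF = ψ·hV(T) + (1−ψ)·hL(T).
  T = 349.3 K: K = (2.310, 0.178), RR gives ψ = 0.039, H_out = 0.963 kJ/mol
  T = 384.8 K: K = (4.030, 0.270), RR gives ψ = 0.358, H_out = 14.065 kJ/mol
  T = 367.1 K: K = (3.095, 0.222), RR gives ψ = 0.236, H_out = 8.600 kJ/mol
  T = 358.2 K: K = (2.684, 0.199), RR gives ψ = 0.152, H_out = 5.200 kJ/mol
  T = 362.6 K: K = (2.882, 0.210), RR gives ψ = 0.197, H_out = 6.960 kJ/mol
  T = 360.4 K: K = (2.782, 0.205), RR gives ψ = 0.175, H_out = 6.102 kJ/mol
Linear interpolation between T = 358.2 (H_out = 5.200) and T = 360.4 (H_out = 6.102) on hF = 5.893 gives T ≈ 359.9 K, at which ψ = 0.17.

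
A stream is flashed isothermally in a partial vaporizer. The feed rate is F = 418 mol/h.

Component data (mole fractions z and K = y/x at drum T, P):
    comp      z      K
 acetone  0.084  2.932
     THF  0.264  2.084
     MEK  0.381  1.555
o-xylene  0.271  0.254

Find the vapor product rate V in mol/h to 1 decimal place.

V = 273.1 mol/h

Material balance + equilibrium reduce to Σ zᵢ(Kᵢ−1)/(1+ψ(Kᵢ−1)) = 0.
Feasibility: ΣzᵢKᵢ = 1.458, Σzᵢ/Kᵢ = 1.467 — both > 1, two phases present.
Newton iteration, ψ⁰ = 0.44:
  ψ = 0.440: g = 0.1505, g' = -0.644 → ψ = 0.674
  ψ = 0.674: g = -0.0166, g' = -0.835 → ψ = 0.654
  ψ = 0.654: g = -0.0003, g' = -0.805 → ψ = 0.653
Converged at ψ = 0.653.
Then V = ψ·F = 0.6534·418 = 273.1 mol/h and L = F − V = 144.9 mol/h.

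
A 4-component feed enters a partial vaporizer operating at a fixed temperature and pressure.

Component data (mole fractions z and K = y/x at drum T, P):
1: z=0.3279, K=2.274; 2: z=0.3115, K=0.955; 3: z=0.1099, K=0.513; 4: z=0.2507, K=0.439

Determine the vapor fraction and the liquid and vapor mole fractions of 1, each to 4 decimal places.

ψ = 0.4363, x_1 = 0.2107, y_1 = 0.4792

Newton–Raphson from ψ = 0.5:
  ψ = 0.5000: g = -0.02537, g' = -0.3972 → ψ = 0.4361
  ψ = 0.4361: g = 0.00009, g' = -0.4009 → ψ = 0.4363
Converged at ψ = 0.4363.
Compositions from xᵢ = zᵢ/(1+ψ(Kᵢ−1)), yᵢ = Kᵢxᵢ:
  1: x = 0.2107, y = 0.4792
  2: x = 0.3177, y = 0.3034
  3: x = 0.1396, y = 0.0716
  4: x = 0.3320, y = 0.1457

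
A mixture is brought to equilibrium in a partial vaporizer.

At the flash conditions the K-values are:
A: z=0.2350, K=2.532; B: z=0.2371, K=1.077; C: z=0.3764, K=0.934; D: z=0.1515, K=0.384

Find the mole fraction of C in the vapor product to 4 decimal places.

Rachford–Rice: g(β) = Σ zᵢ(Kᵢ−1)/(1+β(Kᵢ−1)) = 0.
g(0) = ΣzᵢKᵢ − 1 = 0.2601 and g(1) = 1 − Σzᵢ/Kᵢ = -0.1105, so a root lies in (0, 1).
Iterate (Newton) starting at β = 0.63:
  β = 0.6300: g = 0.02218, g' = -0.2994 → β = 0.7041
  β = 0.7041: g = -0.00034, g' = -0.3100 → β = 0.7030
Converged at β = 0.7030.
Compositions from xᵢ = zᵢ/(1+β(Kᵢ−1)), yᵢ = Kᵢxᵢ:
  A: x = 0.1131, y = 0.2865
  B: x = 0.2249, y = 0.2422
  C: x = 0.3947, y = 0.3687
  D: x = 0.2672, y = 0.1026

y_C = 0.3687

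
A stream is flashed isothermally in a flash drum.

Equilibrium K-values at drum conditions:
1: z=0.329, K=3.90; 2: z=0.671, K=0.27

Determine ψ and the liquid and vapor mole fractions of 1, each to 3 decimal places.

Rachford–Rice: g(ψ) = Σ zᵢ(Kᵢ−1)/(1+ψ(Kᵢ−1)) = 0.
g(0) = ΣzᵢKᵢ − 1 = 0.464 and g(1) = 1 − Σzᵢ/Kᵢ = -1.570, so a root lies in (0, 1).
Binary case is linear: z₁(K₁−1)(1+ψ(K₂−1)) + z₂(K₂−1)(1+ψ(K₁−1)) = 0
⇒ ψ = [z₁(K₁−1)+z₂(K₂−1)] / [−(K₁−1)(K₂−1)] = 0.4643/2.1170 = 0.219
Compositions from xᵢ = zᵢ/(1+ψ(Kᵢ−1)), yᵢ = Kᵢxᵢ:
  1: x = 0.201, y = 0.784
  2: x = 0.799, y = 0.216

ψ = 0.219, x_1 = 0.201, y_1 = 0.784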